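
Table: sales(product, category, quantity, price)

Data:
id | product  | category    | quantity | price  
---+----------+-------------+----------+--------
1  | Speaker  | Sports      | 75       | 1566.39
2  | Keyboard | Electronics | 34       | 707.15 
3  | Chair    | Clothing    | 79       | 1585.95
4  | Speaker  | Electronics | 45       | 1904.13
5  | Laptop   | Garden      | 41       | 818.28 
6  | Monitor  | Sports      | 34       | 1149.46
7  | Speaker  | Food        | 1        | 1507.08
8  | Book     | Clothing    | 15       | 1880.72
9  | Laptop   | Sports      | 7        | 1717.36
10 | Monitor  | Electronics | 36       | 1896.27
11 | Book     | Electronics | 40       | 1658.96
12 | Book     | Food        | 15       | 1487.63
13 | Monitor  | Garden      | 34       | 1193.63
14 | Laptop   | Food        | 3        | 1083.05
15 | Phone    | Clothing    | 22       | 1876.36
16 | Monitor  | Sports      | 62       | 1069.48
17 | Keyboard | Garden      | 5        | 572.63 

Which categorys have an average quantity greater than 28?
SELECT category, AVG(quantity)
FROM sales
GROUP BY category
HAVING AVG(quantity) > 28

Result:
  Clothing: avg=38.67
  Electronics: avg=38.75
  Sports: avg=44.50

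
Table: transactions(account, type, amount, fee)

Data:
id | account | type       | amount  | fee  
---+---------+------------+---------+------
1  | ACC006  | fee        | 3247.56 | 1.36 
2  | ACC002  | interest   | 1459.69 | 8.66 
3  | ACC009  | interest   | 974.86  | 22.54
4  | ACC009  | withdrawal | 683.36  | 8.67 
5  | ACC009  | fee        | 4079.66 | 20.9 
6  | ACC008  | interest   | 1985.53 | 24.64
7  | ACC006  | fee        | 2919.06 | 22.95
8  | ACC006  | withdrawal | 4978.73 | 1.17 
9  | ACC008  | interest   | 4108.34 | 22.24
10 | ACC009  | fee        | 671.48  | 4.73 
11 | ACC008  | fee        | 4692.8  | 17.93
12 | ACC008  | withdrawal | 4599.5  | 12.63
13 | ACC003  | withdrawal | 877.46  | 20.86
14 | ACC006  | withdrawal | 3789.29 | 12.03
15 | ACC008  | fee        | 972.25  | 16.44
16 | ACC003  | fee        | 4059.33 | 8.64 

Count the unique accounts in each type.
SELECT type, COUNT(DISTINCT account)
FROM transactions
GROUP BY type

Result:
  fee: 4 distinct
  interest: 3 distinct
  withdrawal: 4 distinct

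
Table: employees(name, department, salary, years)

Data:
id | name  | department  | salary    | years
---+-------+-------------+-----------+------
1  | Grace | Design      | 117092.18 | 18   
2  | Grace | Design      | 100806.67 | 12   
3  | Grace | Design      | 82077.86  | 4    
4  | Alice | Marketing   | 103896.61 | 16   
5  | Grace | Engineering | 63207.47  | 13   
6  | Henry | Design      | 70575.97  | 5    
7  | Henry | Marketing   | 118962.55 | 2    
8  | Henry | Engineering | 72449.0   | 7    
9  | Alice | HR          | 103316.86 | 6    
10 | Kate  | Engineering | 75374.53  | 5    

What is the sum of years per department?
SELECT department, SUM(years) as result
FROM employees
GROUP BY department

Result:
  Design: 39
  Engineering: 25
  HR: 6
  Marketing: 18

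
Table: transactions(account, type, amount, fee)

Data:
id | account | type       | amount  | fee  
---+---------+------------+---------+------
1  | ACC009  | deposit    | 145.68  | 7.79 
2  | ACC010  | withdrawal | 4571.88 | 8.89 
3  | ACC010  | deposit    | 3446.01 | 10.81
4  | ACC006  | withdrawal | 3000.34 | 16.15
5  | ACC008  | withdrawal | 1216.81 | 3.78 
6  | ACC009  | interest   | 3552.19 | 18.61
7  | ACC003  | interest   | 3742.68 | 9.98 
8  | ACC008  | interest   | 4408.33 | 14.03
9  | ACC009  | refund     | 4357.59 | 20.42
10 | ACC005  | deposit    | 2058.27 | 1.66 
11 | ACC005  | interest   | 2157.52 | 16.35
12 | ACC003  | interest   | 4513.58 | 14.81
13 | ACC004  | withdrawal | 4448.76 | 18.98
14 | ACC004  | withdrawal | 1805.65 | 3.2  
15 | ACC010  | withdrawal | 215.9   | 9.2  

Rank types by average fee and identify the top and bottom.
SELECT type, AVG(fee)
FROM transactions
GROUP BY type
ORDER BY AVG(fee)

All groups:
  deposit: 6.75
  withdrawal: 10.03
  interest: 14.76
  refund: 20.42

Highest: refund (20.42)
Lowest: deposit (6.75)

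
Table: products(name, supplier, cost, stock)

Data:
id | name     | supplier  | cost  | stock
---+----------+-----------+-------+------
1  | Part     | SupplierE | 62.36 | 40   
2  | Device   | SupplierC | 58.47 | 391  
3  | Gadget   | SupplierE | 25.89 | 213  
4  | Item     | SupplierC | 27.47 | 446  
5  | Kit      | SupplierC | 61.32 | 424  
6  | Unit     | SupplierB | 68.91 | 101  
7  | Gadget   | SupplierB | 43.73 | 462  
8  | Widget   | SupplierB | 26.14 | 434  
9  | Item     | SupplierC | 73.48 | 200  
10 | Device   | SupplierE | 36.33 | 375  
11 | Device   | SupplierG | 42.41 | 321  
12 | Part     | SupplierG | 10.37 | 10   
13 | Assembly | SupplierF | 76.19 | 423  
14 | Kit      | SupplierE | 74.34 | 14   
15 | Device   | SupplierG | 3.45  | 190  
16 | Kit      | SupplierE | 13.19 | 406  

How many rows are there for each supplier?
SELECT supplier, COUNT(*) as count
FROM products
GROUP BY supplier

Result:
  SupplierB: 3
  SupplierC: 4
  SupplierE: 5
  SupplierF: 1
  SupplierG: 3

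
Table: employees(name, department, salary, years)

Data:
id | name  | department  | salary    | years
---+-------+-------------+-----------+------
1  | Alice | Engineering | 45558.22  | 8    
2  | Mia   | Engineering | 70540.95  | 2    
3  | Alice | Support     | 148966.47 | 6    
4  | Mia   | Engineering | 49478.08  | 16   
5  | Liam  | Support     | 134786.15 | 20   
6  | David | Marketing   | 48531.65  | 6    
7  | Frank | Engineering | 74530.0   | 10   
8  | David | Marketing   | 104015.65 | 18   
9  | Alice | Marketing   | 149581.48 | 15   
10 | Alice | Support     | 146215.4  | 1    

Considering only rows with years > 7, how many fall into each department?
SELECT department, COUNT(*)
FROM employees
WHERE years > 7
GROUP BY department

Note: WHERE filters rows before grouping.

Result:
  Engineering: 3
  Marketing: 2
  Support: 1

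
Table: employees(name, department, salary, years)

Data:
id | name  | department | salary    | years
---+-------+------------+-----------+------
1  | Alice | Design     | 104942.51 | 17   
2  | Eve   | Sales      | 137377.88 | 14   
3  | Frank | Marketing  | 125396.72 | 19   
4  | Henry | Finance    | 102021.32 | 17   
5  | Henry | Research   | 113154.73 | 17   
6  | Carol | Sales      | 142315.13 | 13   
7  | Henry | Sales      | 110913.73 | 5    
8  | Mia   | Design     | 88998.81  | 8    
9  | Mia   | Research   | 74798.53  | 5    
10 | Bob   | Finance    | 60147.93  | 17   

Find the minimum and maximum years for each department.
SELECT department, MIN(years), MAX(years)
FROM employees
GROUP BY department

Result:
  Design: min=8, max=17
  Finance: min=17, max=17
  Marketing: min=19, max=19
  Research: min=5, max=17
  Sales: min=5, max=14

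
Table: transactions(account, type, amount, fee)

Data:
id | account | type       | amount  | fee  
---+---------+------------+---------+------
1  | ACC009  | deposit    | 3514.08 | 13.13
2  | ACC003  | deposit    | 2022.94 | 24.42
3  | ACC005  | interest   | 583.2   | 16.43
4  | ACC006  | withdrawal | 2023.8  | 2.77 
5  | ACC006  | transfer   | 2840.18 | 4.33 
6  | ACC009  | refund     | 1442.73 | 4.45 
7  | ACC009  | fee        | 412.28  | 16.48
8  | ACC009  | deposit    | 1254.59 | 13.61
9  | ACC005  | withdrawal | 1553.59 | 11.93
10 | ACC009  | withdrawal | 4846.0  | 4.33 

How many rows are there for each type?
SELECT type, COUNT(*) as count
FROM transactions
GROUP BY type

Result:
  deposit: 3
  fee: 1
  interest: 1
  refund: 1
  transfer: 1
  withdrawal: 3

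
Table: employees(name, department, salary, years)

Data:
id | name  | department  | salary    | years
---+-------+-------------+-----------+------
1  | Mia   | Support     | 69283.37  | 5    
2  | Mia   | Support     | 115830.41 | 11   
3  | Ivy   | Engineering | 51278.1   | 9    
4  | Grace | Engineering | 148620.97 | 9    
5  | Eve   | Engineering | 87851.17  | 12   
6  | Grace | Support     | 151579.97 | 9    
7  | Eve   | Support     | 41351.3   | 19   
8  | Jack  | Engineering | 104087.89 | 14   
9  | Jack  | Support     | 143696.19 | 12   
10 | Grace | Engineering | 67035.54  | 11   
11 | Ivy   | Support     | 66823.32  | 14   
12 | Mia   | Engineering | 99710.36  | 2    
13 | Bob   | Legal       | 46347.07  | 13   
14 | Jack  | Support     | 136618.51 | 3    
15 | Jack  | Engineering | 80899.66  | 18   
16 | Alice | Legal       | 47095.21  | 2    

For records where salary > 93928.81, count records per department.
SELECT department, COUNT(*)
FROM employees
WHERE salary > 93928.81
GROUP BY department

Note: WHERE filters rows before grouping.

Result:
  Engineering: 3
  Support: 4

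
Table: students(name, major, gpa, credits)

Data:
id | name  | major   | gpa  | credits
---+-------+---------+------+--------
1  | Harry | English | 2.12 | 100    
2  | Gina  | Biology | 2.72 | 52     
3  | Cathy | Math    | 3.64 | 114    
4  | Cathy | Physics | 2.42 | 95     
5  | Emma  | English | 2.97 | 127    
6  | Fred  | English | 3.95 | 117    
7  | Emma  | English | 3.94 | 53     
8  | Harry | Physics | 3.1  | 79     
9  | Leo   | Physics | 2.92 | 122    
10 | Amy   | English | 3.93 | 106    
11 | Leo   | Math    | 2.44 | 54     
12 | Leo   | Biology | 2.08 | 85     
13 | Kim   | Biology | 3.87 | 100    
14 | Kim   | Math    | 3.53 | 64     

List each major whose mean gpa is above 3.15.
SELECT major, AVG(gpa)
FROM students
GROUP BY major
HAVING AVG(gpa) > 3.15

Result:
  English: avg=3.38
  Math: avg=3.20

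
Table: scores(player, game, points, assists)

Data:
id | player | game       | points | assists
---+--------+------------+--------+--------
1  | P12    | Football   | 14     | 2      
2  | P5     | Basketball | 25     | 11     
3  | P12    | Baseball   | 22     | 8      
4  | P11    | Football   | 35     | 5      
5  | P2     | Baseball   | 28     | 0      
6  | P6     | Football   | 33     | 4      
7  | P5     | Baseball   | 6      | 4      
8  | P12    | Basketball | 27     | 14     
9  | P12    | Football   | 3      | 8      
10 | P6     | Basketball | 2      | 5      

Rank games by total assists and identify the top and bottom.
SELECT game, SUM(assists)
FROM scores
GROUP BY game
ORDER BY SUM(assists)

All groups:
  Baseball: 12
  Football: 19
  Basketball: 30

Highest: Basketball (30)
Lowest: Baseball (12)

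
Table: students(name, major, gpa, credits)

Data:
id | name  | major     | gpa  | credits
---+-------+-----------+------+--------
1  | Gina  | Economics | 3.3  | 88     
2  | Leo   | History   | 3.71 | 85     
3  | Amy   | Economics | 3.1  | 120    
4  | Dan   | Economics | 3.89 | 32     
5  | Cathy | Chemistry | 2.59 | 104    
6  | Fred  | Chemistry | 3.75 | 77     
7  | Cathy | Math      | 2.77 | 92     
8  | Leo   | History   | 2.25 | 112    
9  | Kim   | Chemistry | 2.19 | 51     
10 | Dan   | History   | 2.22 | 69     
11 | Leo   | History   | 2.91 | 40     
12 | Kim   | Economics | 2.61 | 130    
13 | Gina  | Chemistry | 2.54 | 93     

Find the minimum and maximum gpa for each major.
SELECT major, MIN(gpa), MAX(gpa)
FROM students
GROUP BY major

Result:
  Chemistry: min=2.19, max=3.75
  Economics: min=2.61, max=3.89
  History: min=2.22, max=3.71
  Math: min=2.77, max=2.77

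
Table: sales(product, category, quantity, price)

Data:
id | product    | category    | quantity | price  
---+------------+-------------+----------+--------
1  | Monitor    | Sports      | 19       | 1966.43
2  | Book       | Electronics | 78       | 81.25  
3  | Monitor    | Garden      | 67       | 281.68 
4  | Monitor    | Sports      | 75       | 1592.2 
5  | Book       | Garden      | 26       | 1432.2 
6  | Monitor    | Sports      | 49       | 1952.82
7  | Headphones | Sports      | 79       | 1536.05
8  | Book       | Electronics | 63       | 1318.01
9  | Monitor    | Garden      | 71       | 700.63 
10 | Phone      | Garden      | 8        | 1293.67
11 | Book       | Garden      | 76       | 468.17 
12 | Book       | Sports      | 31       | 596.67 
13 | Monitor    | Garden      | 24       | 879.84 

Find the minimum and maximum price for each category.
SELECT category, MIN(price), MAX(price)
FROM sales
GROUP BY category

Result:
  Electronics: min=81.25, max=1318.01
  Garden: min=281.68, max=1432.20
  Sports: min=596.67, max=1966.43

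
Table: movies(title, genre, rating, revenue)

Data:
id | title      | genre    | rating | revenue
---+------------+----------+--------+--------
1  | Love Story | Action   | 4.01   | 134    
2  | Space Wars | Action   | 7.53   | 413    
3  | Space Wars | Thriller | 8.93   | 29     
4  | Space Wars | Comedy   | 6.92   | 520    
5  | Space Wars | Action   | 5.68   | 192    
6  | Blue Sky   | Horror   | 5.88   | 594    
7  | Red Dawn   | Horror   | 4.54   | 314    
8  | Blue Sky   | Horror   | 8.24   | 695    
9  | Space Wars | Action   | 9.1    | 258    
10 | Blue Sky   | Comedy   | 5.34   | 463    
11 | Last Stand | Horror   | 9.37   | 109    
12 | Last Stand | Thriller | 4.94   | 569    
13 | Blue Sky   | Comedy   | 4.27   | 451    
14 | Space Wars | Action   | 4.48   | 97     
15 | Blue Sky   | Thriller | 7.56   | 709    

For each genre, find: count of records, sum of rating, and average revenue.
SELECT genre,
       COUNT(*) as cnt,
       SUM(rating) as total_rating,
       AVG(revenue) as avg_revenue
FROM movies
GROUP BY genre

Result:
  Action: 5 records, 30.80 total rating, 218.80 avg revenue
  Comedy: 3 records, 16.53 total rating, 478.00 avg revenue
  Horror: 4 records, 28.03 total rating, 428.00 avg revenue
  Thriller: 3 records, 21.43 total rating, 435.67 avg revenue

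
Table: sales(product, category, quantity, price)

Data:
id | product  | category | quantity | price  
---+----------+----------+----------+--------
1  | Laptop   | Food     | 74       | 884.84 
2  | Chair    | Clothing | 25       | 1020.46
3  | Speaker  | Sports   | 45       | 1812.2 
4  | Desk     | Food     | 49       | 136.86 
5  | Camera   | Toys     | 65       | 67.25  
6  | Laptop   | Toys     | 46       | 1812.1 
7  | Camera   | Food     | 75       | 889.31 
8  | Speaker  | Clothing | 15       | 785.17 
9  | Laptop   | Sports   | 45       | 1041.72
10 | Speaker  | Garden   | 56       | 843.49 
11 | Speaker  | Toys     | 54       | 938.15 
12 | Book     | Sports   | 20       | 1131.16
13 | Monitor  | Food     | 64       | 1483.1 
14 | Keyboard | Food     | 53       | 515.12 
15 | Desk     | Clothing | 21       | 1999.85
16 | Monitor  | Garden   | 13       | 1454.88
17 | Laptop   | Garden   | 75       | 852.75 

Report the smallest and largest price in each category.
SELECT category, MIN(price), MAX(price)
FROM sales
GROUP BY category

Result:
  Clothing: min=785.17, max=1999.85
  Food: min=136.86, max=1483.10
  Garden: min=843.49, max=1454.88
  Sports: min=1041.72, max=1812.20
  Toys: min=67.25, max=1812.10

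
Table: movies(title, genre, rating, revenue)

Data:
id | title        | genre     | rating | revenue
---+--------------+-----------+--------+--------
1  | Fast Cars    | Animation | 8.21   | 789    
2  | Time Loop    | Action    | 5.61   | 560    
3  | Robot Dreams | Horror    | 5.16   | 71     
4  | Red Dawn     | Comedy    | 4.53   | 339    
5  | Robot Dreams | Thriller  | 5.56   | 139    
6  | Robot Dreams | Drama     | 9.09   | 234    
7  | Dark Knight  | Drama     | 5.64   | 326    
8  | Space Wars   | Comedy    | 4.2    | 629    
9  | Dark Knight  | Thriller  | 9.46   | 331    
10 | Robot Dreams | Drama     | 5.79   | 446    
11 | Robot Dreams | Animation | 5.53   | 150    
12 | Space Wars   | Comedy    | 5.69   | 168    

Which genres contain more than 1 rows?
SELECT genre, COUNT(*) as cnt
FROM movies
GROUP BY genre
HAVING COUNT(*) > 1

Result:
  Animation: 2
  Comedy: 3
  Drama: 3
  Thriller: 2

Note: HAVING filters groups after aggregation, WHERE filters rows before.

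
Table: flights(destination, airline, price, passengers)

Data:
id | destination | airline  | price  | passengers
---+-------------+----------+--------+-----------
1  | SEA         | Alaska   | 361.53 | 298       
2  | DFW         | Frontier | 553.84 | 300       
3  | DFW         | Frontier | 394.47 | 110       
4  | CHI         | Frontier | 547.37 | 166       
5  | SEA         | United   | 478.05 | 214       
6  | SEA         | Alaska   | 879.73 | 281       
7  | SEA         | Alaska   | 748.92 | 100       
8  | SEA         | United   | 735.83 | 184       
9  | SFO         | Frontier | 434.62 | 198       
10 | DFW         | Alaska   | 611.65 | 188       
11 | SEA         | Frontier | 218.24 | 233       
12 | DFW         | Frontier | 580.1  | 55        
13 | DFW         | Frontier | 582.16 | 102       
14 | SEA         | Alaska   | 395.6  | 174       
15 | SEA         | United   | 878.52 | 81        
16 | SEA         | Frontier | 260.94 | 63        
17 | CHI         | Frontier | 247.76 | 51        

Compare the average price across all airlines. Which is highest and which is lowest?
SELECT airline, AVG(price)
FROM flights
GROUP BY airline
ORDER BY AVG(price)

All groups:
  Frontier: 424.39
  Alaska: 599.49
  United: 697.47

Highest: United (697.47)
Lowest: Frontier (424.39)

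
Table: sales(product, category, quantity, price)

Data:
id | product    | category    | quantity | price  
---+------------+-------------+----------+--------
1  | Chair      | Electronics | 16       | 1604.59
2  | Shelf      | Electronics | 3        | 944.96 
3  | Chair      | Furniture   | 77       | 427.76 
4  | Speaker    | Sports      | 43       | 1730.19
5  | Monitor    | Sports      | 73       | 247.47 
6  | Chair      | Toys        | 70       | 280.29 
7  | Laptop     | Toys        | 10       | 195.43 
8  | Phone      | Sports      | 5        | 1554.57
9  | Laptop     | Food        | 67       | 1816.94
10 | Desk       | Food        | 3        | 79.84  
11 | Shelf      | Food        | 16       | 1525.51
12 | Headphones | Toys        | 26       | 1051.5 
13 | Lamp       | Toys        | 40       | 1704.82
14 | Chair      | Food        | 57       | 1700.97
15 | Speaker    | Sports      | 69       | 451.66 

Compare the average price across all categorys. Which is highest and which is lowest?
SELECT category, AVG(price)
FROM sales
GROUP BY category
ORDER BY AVG(price)

All groups:
  Furniture: 427.76
  Toys: 808.01
  Sports: 995.97
  Electronics: 1274.78
  Food: 1280.82

Highest: Food (1280.82)
Lowest: Furniture (427.76)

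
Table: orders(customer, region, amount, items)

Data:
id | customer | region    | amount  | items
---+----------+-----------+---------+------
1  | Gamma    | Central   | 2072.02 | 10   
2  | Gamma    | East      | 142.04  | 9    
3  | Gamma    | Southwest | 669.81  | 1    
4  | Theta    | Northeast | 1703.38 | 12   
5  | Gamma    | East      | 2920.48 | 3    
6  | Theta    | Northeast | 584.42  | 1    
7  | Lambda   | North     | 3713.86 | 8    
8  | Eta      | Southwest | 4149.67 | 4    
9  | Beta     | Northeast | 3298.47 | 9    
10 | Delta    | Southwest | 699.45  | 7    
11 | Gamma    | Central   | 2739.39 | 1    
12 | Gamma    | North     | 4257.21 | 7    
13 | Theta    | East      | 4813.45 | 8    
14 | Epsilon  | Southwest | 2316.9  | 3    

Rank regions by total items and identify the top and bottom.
SELECT region, SUM(items)
FROM orders
GROUP BY region
ORDER BY SUM(items)

All groups:
  Central: 11
  North: 15
  Southwest: 15
  East: 20
  Northeast: 22

Highest: Northeast (22)
Lowest: Central (11)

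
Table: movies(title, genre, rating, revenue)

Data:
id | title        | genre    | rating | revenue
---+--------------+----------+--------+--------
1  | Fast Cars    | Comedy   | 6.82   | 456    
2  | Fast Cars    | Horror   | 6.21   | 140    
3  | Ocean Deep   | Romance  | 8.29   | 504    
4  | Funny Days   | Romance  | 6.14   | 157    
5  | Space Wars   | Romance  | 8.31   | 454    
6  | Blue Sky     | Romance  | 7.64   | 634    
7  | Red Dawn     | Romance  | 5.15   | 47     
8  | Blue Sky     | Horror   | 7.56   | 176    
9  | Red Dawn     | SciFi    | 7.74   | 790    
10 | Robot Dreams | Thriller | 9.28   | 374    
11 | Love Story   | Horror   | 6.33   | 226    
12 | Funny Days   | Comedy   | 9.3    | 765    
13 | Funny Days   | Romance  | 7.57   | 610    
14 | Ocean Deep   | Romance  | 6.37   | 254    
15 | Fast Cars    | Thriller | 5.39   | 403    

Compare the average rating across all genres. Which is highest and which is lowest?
SELECT genre, AVG(rating)
FROM movies
GROUP BY genre
ORDER BY AVG(rating)

All groups:
  Horror: 6.70
  Romance: 7.07
  Thriller: 7.34
  SciFi: 7.74
  Comedy: 8.06

Highest: Comedy (8.06)
Lowest: Horror (6.70)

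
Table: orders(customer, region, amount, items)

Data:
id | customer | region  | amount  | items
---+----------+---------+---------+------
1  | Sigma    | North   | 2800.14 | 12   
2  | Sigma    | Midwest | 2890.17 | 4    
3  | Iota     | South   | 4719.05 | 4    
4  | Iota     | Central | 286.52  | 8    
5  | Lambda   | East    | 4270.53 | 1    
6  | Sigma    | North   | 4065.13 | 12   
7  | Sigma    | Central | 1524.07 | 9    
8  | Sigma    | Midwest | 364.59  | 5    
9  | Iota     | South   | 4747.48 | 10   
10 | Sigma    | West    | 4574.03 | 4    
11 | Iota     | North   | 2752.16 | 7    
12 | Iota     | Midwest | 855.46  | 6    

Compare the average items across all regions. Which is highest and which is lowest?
SELECT region, AVG(items)
FROM orders
GROUP BY region
ORDER BY AVG(items)

All groups:
  East: 1.00
  West: 4.00
  Midwest: 5.00
  South: 7.00
  Central: 8.50
  North: 10.33

Highest: North (10.33)
Lowest: East (1.00)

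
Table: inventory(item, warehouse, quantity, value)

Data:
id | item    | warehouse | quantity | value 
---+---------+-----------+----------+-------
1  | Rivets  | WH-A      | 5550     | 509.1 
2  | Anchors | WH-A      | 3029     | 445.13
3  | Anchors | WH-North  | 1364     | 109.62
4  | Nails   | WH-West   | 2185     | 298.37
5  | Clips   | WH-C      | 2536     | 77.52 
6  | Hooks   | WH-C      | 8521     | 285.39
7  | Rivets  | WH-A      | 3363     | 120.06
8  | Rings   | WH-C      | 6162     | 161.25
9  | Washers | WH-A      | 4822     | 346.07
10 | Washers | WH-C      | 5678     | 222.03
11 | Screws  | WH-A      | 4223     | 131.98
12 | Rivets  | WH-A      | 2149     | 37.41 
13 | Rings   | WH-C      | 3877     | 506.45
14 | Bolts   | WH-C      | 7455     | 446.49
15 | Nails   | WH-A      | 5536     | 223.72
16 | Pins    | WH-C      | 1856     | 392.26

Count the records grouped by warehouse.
SELECT warehouse, COUNT(*) as count
FROM inventory
GROUP BY warehouse

Result:
  WH-A: 7
  WH-C: 7
  WH-North: 1
  WH-West: 1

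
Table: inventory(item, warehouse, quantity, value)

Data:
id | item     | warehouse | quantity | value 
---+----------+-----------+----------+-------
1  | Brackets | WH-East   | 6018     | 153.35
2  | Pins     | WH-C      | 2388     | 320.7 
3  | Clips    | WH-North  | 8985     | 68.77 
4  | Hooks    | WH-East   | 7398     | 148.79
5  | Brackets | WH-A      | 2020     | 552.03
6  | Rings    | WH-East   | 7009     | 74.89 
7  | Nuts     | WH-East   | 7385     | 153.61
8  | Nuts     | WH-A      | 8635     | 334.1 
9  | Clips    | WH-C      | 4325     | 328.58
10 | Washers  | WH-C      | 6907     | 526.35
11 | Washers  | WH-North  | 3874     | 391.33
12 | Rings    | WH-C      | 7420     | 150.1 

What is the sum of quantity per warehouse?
SELECT warehouse, SUM(quantity) as result
FROM inventory
GROUP BY warehouse

Result:
  WH-A: 10655
  WH-C: 21040
  WH-East: 27810
  WH-North: 12859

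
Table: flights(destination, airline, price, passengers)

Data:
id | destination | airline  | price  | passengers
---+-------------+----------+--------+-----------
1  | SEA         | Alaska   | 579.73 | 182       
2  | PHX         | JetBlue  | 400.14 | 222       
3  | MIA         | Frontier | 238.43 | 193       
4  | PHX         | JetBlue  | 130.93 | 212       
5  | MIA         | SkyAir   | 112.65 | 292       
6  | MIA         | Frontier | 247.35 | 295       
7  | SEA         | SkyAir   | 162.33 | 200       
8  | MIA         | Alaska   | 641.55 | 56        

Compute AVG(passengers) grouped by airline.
SELECT airline, AVG(passengers) as result
FROM flights
GROUP BY airline

Result:
  Alaska: 119.00
  Frontier: 244.00
  JetBlue: 217.00
  SkyAir: 246.00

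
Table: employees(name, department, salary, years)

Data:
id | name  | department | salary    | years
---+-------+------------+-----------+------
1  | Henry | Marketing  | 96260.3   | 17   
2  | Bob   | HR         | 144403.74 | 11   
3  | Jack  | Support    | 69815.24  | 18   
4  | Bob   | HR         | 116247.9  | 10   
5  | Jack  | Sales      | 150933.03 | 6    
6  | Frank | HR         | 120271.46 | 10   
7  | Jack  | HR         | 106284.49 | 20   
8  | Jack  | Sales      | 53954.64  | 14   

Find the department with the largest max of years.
SELECT department, MAX(years) as val
FROM employees
GROUP BY department
ORDER BY val DESC
LIMIT 1

Result: HR with max(years) = 20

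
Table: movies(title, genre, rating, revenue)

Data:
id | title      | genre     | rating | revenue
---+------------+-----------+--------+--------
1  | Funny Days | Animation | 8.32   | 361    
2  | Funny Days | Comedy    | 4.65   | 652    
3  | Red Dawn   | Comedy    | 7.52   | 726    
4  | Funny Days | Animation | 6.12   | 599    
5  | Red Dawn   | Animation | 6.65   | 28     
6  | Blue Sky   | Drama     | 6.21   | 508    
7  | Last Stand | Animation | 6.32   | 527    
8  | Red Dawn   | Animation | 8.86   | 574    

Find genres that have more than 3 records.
SELECT genre, COUNT(*) as cnt
FROM movies
GROUP BY genre
HAVING COUNT(*) > 3

Result:
  Animation: 5

Note: HAVING filters groups after aggregation, WHERE filters rows before.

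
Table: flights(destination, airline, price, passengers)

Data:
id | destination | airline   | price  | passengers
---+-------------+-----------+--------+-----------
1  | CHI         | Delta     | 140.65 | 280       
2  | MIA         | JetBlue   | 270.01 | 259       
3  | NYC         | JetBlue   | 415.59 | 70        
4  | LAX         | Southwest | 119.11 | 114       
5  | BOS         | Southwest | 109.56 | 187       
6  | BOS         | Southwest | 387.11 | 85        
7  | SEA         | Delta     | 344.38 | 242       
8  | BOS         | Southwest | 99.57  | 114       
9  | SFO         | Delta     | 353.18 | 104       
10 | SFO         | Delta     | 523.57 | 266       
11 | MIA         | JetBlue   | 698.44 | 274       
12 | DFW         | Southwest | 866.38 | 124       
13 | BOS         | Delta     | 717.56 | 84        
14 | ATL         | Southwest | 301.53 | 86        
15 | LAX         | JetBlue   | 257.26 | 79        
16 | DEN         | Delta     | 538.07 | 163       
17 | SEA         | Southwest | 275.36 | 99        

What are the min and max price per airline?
SELECT airline, MIN(price), MAX(price)
FROM flights
GROUP BY airline

Result:
  Delta: min=140.65, max=717.56
  JetBlue: min=257.26, max=698.44
  Southwest: min=99.57, max=866.38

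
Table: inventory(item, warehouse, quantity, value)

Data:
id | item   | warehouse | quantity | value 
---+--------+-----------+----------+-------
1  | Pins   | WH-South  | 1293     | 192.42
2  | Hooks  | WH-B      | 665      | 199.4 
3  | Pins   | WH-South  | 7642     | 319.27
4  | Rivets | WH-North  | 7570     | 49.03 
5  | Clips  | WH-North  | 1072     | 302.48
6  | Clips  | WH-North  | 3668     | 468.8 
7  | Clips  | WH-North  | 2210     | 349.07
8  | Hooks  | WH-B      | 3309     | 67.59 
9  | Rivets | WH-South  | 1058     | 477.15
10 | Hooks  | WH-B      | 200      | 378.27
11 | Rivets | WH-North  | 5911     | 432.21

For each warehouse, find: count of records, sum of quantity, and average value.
SELECT warehouse,
       COUNT(*) as cnt,
       SUM(quantity) as total_quantity,
       AVG(value) as avg_value
FROM inventory
GROUP BY warehouse

Result:
  WH-B: 3 records, 4174 total quantity, 215.09 avg value
  WH-North: 5 records, 20431 total quantity, 320.32 avg value
  WH-South: 3 records, 9993 total quantity, 329.61 avg value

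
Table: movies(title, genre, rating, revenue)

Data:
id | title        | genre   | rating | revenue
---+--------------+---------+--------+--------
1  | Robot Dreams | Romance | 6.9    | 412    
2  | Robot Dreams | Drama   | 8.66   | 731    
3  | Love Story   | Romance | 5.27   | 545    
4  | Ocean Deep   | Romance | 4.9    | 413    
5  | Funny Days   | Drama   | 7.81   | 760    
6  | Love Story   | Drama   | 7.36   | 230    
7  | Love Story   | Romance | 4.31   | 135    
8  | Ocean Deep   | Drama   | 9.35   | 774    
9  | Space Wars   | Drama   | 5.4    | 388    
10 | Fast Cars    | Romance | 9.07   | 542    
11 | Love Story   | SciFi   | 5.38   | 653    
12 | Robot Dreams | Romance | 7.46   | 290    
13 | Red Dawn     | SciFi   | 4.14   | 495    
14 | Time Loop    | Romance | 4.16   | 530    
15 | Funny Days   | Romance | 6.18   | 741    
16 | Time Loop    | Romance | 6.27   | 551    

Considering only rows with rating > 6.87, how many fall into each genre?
SELECT genre, COUNT(*)
FROM movies
WHERE rating > 6.87
GROUP BY genre

Note: WHERE filters rows before grouping.

Result:
  Drama: 4
  Romance: 3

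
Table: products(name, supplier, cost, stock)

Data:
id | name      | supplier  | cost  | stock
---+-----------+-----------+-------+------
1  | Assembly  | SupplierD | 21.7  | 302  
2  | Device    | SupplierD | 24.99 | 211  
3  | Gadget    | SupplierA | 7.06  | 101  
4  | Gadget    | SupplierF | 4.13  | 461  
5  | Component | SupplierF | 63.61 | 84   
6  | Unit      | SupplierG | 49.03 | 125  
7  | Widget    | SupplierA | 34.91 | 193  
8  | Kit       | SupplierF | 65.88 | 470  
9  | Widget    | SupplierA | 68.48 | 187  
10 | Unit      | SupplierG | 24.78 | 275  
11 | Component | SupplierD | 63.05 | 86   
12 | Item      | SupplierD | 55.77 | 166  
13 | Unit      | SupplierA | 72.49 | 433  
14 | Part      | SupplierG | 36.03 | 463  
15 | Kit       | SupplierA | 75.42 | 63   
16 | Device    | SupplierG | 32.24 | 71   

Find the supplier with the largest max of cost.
SELECT supplier, MAX(cost) as val
FROM products
GROUP BY supplier
ORDER BY val DESC
LIMIT 1

Result: SupplierA with max(cost) = 75.42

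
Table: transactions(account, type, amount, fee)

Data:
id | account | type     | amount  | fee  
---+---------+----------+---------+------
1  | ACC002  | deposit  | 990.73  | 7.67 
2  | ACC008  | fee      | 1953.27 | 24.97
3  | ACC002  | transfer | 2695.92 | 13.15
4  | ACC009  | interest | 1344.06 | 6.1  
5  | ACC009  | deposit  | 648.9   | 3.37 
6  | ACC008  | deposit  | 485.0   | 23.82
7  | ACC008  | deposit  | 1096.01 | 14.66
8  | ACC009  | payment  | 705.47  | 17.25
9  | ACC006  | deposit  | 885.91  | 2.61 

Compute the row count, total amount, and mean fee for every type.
SELECT type,
       COUNT(*) as cnt,
       SUM(amount) as total_amount,
       AVG(fee) as avg_fee
FROM transactions
GROUP BY type

Result:
  deposit: 5 records, 4106.55 total amount, 10.43 avg fee
  fee: 1 records, 1953.27 total amount, 24.97 avg fee
  interest: 1 records, 1344.06 total amount, 6.10 avg fee
  payment: 1 records, 705.47 total amount, 17.25 avg fee
  transfer: 1 records, 2695.92 total amount, 13.15 avg fee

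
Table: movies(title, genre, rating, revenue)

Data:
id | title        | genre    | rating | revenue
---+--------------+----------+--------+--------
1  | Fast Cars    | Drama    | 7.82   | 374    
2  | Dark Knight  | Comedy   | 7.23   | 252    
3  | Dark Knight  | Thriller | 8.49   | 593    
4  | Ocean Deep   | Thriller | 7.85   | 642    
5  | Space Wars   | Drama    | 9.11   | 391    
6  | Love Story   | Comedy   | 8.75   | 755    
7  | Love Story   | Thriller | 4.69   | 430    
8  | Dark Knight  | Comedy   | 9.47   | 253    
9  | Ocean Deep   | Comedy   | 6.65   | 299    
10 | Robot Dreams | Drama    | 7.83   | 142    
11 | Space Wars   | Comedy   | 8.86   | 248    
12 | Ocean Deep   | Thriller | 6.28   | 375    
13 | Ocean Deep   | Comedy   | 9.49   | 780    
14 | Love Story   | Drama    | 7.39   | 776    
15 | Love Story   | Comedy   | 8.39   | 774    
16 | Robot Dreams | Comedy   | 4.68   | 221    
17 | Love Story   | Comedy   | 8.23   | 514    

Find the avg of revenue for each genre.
SELECT genre, AVG(revenue) as result
FROM movies
GROUP BY genre

Result:
  Comedy: 455.11
  Drama: 420.75
  Thriller: 510.00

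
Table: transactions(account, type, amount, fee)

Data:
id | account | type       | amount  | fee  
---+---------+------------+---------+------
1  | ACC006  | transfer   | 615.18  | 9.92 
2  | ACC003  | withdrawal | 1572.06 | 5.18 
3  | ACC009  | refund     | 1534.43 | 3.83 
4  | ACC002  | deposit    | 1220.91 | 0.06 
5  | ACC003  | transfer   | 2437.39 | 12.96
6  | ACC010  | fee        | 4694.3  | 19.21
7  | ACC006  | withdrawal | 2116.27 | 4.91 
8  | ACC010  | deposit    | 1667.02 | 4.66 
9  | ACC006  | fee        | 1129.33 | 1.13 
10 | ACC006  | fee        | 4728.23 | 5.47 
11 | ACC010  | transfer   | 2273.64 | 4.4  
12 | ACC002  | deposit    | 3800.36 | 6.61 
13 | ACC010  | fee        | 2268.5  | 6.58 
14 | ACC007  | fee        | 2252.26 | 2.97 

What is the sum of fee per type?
SELECT type, SUM(fee) as result
FROM transactions
GROUP BY type

Result:
  deposit: 11.33
  fee: 35.36
  refund: 3.83
  transfer: 27.28
  withdrawal: 10.09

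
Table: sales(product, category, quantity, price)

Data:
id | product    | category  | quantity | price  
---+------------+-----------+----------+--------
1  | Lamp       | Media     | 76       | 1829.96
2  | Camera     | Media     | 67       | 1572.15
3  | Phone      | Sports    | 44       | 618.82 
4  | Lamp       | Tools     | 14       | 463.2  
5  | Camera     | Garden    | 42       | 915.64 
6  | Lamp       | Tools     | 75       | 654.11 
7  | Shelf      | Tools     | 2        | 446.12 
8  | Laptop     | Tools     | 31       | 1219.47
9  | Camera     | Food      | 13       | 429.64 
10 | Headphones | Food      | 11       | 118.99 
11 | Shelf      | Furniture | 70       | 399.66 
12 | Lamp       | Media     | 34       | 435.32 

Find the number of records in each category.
SELECT category, COUNT(*) as count
FROM sales
GROUP BY category

Result:
  Food: 2
  Furniture: 1
  Garden: 1
  Media: 3
  Sports: 1
  Tools: 4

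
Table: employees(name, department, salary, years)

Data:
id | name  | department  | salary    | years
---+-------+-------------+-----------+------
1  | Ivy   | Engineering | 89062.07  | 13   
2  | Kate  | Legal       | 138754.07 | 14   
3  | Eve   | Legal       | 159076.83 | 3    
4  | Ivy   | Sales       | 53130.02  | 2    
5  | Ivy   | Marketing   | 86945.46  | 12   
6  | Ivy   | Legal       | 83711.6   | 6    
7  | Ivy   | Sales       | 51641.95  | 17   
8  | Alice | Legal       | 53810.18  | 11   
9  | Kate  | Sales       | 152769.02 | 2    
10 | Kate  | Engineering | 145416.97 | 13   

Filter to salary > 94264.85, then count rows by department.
SELECT department, COUNT(*)
FROM employees
WHERE salary > 94264.85
GROUP BY department

Note: WHERE filters rows before grouping.

Result:
  Engineering: 1
  Legal: 2
  Sales: 1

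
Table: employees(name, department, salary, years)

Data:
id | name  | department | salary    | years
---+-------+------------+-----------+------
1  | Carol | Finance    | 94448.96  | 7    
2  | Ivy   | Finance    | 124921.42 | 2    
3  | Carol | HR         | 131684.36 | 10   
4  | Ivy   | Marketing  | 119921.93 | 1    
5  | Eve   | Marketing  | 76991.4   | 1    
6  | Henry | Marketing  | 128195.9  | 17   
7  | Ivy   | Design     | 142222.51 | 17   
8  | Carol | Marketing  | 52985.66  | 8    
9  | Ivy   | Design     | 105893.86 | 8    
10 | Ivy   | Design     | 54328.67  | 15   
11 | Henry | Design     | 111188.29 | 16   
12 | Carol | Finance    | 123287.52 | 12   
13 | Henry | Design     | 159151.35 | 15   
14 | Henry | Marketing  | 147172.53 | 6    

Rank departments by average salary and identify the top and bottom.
SELECT department, AVG(salary)
FROM employees
GROUP BY department
ORDER BY AVG(salary)

All groups:
  Marketing: 105053.48
  Finance: 114219.30
  Design: 114556.94
  HR: 131684.36

Highest: HR (131684.36)
Lowest: Marketing (105053.48)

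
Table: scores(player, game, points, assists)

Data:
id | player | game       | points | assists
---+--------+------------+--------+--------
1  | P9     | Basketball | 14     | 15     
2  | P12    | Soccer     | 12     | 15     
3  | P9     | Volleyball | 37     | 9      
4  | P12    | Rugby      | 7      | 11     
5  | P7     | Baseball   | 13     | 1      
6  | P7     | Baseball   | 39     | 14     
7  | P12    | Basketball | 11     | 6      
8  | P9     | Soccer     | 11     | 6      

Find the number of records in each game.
SELECT game, COUNT(*) as count
FROM scores
GROUP BY game

Result:
  Baseball: 2
  Basketball: 2
  Rugby: 1
  Soccer: 2
  Volleyball: 1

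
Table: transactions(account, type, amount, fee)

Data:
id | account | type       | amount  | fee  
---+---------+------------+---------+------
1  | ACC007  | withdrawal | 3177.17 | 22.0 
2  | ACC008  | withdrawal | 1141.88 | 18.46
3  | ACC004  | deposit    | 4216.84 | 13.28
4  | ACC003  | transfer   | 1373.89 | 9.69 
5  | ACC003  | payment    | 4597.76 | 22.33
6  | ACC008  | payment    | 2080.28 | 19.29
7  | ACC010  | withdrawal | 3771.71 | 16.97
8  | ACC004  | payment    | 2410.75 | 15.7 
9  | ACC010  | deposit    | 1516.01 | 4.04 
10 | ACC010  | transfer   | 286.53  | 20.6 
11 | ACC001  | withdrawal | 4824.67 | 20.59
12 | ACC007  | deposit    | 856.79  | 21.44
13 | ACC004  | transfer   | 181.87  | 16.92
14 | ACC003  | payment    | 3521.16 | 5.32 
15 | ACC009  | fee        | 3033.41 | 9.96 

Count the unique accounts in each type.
SELECT type, COUNT(DISTINCT account)
FROM transactions
GROUP BY type

Result:
  deposit: 3 distinct
  fee: 1 distinct
  payment: 3 distinct
  transfer: 3 distinct
  withdrawal: 4 distinct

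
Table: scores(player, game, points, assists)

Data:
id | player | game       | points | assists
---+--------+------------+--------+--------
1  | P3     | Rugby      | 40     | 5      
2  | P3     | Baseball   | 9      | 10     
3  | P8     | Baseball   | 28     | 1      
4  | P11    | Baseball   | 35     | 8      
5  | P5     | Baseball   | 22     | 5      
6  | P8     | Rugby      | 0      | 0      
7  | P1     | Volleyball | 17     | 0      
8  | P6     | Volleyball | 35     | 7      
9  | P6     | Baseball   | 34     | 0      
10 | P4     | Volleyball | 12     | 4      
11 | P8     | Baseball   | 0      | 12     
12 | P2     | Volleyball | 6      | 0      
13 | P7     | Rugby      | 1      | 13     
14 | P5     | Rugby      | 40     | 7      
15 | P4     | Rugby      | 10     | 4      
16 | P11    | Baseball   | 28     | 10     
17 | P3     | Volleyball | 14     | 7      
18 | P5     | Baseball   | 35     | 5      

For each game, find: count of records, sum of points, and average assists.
SELECT game,
       COUNT(*) as cnt,
       SUM(points) as total_points,
       AVG(assists) as avg_assists
FROM scores
GROUP BY game

Result:
  Baseball: 8 records, 191 total points, 6.38 avg assists
  Rugby: 5 records, 91 total points, 5.80 avg assists
  Volleyball: 5 records, 84 total points, 3.60 avg assists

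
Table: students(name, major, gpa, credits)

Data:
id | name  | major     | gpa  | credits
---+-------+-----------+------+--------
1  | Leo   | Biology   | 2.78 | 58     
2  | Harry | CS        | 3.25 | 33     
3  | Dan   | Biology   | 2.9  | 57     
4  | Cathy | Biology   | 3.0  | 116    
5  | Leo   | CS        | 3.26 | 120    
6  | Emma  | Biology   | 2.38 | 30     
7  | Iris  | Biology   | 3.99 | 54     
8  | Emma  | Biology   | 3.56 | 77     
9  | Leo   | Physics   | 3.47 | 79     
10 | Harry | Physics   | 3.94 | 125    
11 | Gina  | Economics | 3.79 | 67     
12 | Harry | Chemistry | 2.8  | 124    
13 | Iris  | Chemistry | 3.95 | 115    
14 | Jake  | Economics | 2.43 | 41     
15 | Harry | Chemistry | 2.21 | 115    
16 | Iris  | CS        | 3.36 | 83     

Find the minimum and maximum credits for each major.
SELECT major, MIN(credits), MAX(credits)
FROM students
GROUP BY major

Result:
  Biology: min=30, max=116
  CS: min=33, max=120
  Chemistry: min=115, max=124
  Economics: min=41, max=67
  Physics: min=79, max=125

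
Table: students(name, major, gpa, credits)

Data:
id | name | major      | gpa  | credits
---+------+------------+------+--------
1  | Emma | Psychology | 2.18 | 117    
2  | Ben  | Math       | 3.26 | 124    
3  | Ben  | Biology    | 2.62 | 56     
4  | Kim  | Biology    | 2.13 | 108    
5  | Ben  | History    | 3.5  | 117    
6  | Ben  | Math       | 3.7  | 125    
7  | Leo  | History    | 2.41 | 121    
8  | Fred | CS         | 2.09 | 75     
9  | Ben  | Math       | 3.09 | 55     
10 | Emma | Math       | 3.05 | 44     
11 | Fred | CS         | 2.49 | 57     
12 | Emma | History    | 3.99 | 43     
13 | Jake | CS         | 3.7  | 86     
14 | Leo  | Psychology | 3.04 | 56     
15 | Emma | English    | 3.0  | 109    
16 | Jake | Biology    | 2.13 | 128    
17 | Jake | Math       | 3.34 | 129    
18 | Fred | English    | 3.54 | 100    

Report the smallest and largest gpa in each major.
SELECT major, MIN(gpa), MAX(gpa)
FROM students
GROUP BY major

Result:
  Biology: min=2.13, max=2.62
  CS: min=2.09, max=3.70
  English: min=3.00, max=3.54
  History: min=2.41, max=3.99
  Math: min=3.05, max=3.70
  Psychology: min=2.18, max=3.04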